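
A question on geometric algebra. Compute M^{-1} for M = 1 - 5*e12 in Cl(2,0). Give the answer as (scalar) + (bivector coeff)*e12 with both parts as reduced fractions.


M = 1 - 5*e12, where e12^2 = -1.
Since M commutes with its reverse ~M = a - b*e12, M * ~M = a^2 - b^2*e12^2 = a^2 + b^2.
So M^{-1} = ~M / (a^2 + b^2) = (a - b*e12)/(a^2 + b^2).
a^2 + b^2 = 1 + 25 = 26
Scalar part = 1/26 = 1/26
Bivector coeff = 5/26 = 5/26
M^{-1} = 1/26 + 5/26*e12


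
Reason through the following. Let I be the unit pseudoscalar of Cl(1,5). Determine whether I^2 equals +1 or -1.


The pseudoscalar I = e1...e_n (product of all n generators) of Cl(p,q) satisfies I^2 = (-1)^(q + n(n-1)/2).
p = 1, q = 5, n = p + q = 6
n(n-1)/2 = 6 * 5 / 2 = 15
Exponent = q + n(n-1)/2 = 5 + 15 = 20
I^2 = (-1)^20 = +1


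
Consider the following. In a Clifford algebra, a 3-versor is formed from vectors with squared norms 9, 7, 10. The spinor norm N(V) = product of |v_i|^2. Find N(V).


Spinor norm N(V) = |v1|^2 * |v2|^2 * ... * |v3|^2
= 9 * 7 * 10
Running product: 9, 63, 630
N(V) = 630


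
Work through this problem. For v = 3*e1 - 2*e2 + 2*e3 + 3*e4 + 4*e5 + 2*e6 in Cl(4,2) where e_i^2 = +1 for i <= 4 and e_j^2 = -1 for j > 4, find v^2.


v^2 = sum of c_i^2 * e_i^2
Positive signature terms (e_i^2 = +1): 3^2 + (-2)^2 + 2^2 + 3^2 = 26
Negative signature terms (e_j^2 = -1): 4^2 + 2^2 = 20
v^2 = 26 - 20 = 6


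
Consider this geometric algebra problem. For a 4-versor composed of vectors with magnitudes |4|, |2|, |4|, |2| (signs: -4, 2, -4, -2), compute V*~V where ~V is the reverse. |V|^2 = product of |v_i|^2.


Each vector v_i has |v_i|^2 = s_i^2
Squared scales: (-4)^2 = 16, 2^2 = 4, (-4)^2 = 16, (-2)^2 = 4
|V|^2 = 16 * 4 * 16 * 4
= 4096


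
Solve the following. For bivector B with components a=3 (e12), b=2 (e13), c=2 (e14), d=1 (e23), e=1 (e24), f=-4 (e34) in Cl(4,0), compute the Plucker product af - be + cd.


Plucker relation: af - be + cd
a*f = 3*(-4) = -12
b*e = 2*1 = 2
c*d = 2*1 = 2
af - be + cd = -12 - 2 + 2
= -12


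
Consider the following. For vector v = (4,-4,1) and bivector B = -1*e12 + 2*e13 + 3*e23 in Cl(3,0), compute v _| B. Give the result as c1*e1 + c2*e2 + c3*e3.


Left contraction v _| B = <vB>_1 (grade-1 part of the geometric product vB).
Using e1_|e12 = e2, e2_|e12 = -e1, e1_|e13 = e3, e3_|e13 = -e1, e2_|e23 = e3, e3_|e23 = -e2:
e1 coeff: -v2*b12 - v3*b13 = -(-4)*(-1) - (1)*(2) = -6
e2 coeff: v1*b12 - v3*b23 = (4)*(-1) - (1)*(3) = -7
e3 coeff: v1*b13 + v2*b23 = (4)*(2) + (-4)*(3) = -4
v _| B = -6*e1 - 7*e2 - 4*e3


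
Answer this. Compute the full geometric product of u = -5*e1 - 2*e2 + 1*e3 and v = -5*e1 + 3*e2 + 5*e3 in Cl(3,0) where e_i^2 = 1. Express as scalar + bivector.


In Cl(3,0): e_i^2 = 1, e_ie_j = -e_je_i for i != j.
Scalar part = u . v = (-5)*(-5) + (-2)*3 + 1*5
= 25 + (-6) + 5 = 24
e12 coeff = (-5)*3 - (-2)*(-5) = -15 - 10 = -25
e13 coeff = (-5)*5 - 1*(-5) = -25 - (-5) = -20
e23 coeff = (-2)*5 - 1*3 = -10 - 3 = -13
uv = 24 - 25*e12 - 20*e13 - 13*e23


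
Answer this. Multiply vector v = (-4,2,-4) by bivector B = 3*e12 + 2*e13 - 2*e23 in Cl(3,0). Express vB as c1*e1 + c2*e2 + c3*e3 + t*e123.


vB has grade-1 (vector) and grade-3 (trivector) parts: vB = (v _| B) + (v ^ B).
Vector part <vB>_1:
  e1: -v2*b12 - v3*b13 = -(2)*(3) - (-4)*(2) = 2
  e2: v1*b12 - v3*b23 = (-4)*(3) - (-4)*(-2) = -20
  e3: v1*b13 + v2*b23 = (-4)*(2) + (2)*(-2) = -12
Trivector part <vB>_3:
  e123: v1*b23 - v2*b13 + v3*b12 = (-4)*(-2) - (2)*(2) + (-4)*(3) = -8
vB = 2*e1 - 20*e2 - 12*e3 - 8*e123


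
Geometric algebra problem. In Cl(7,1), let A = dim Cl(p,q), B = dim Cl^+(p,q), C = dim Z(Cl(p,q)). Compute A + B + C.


n = 7 + 1 = 8
Total dim = 2^8 = 256
Even subalgebra dim = 2^7 = 128
n is even, so center dim = 1
Sum = 256 + 128 + 1 = 385


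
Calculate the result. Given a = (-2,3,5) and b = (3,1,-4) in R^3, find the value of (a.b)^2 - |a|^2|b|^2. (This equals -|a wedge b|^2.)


a . b = (-2)*3 + 3*1 + 5*(-4)
= -6 + 3 + (-20) = -23
|a|^2 = (-2)^2 + 3^2 + 5^2 = 38
|b|^2 = 3^2 + 1^2 + (-4)^2 = 26
(a.b)^2 = (-23)^2 = 529
|a|^2 * |b|^2 = 38 * 26 = 988
Result = 529 - 988 = -459


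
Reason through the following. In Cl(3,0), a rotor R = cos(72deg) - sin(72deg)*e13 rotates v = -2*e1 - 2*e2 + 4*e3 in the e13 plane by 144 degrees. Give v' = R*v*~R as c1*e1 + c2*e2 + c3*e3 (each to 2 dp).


Rotor R = cos(72deg) - sin(72deg)*e13
Rotation angle theta = 2 * 72 = 144 degrees in the e13 plane (e1 -> e3).
The component perpendicular to the plane (e2) is invariant: v'_2 = v2 = -2.00
cos(144deg) = -0.8090, sin(144deg) = 0.5878
v'_1 = v1*cos(theta) - v3*sin(theta) = -2*(-0.8090) - 4*0.5878 = -0.73
v'_3 = v1*sin(theta) + v3*cos(theta) = -2*0.5878 + 4*(-0.8090) = -4.41
v' = -0.73*e1 - 2.00*e2 - 4.41*e3


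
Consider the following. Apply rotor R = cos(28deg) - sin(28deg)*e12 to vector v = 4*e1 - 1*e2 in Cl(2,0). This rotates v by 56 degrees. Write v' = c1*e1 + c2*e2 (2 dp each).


Rotor R = cos(28deg) - sin(28deg)*e12
Rotation angle theta = 2 * 28 = 56 degrees
v' = R*v*~R rotates v by theta.
cos(56deg) = 0.5592, sin(56deg) = 0.8290
v'_1 = 4*cos(56deg) - (-1)*sin(56deg)
= 4*0.5592 - (-1)*0.8290
= 3.07
v'_2 = 4*sin(56deg) + (-1)*cos(56deg)
= 4*0.8290 + (-1)*0.5592
= 2.76
v' = 3.07*e1 + 2.76*e2


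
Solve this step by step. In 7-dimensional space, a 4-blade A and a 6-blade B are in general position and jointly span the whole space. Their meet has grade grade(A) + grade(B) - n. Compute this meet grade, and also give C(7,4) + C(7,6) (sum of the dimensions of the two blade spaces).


Meet grade = grade(A) + grade(B) - n
= 4 + 6 - 7 = 3
C(7,4) = 35
C(7,6) = 7
dim_A + dim_B = 35 + 7 = 42


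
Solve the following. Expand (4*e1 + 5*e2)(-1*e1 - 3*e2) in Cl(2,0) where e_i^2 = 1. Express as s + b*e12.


Expand: (4*e1 + 5*e2)(-1*e1 - 3*e2)
= 4*(-1)*e1e1 + 4*(-3)*e1e2 + 5*(-1)*e2e1 + 5*(-3)*e2e2
Using e1^2 = e2^2 = 1, e2e1 = -e1e2:
Scalar part s = 4*(-1) + 5*(-3) = -4 + (-15) = -19
Bivector part b = 4*(-3) - 5*(-1) = -12 - (-5) = -7
uv = -19 - 7*e12


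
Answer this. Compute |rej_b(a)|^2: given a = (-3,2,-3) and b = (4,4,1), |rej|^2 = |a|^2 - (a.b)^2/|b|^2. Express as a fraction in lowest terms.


|a|^2 = (-3)^2 + 2^2 + (-3)^2 = 22
|b|^2 = 4^2 + 4^2 + 1^2 = 33
a . b = (-3)*4 + 2*4 + (-3)*1 = -7
(a.b)^2 = (-7)^2 = 49
|rej|^2 = 22 - 49/33
= (726 - 49)/33
= 677/33
In lowest terms: 677/33


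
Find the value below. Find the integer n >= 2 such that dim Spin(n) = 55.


dim Spin(n) = dim so(n) = n(n-1)/2.
Solve n(n-1)/2 = 55, i.e. n^2 - n - 110 = 0.
Discriminant = 1 + 8*55 = 441
n = (1 + sqrt(441))/2 = (1 + 21)/2 = 11


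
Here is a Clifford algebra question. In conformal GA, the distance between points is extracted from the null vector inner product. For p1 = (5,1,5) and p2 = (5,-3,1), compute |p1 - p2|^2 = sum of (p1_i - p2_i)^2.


p1 - p2 = (0, 4, 4)
|p1 - p2|^2 = 0^2 + 4^2 + 4^2
= 0 + 16 + 16
= 32


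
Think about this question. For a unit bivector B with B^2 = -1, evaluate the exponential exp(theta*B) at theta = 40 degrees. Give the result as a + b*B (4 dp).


For a unit bivector B with B^2 = -1, the exponential series gives
e^(theta*B) = cos(theta) + sin(theta)*B (the GA analogue of Euler's formula).
theta = 40 degrees = 0.698132 rad
cos(40 deg) = 0.7660
sin(40 deg) = 0.6428
exp(theta*B) = 0.7660 + 0.6428*B


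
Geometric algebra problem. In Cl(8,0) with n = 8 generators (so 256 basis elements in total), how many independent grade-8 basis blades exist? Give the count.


Number of grade-k basis blades in Cl(p,q) with n = p + q is C(n, k).
n = 8 + 0 = 8
C(8, 8) = 8! / (8! * 0!)
= 40320 / (40320 * 1)
= 1


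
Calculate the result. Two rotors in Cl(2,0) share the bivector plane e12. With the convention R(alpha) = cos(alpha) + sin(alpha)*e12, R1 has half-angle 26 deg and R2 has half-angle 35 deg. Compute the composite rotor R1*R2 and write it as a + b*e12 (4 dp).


Same-plane rotors commute and their half-angles add:
R1*R2 = cos(a1 + a2) + sin(a1 + a2)*e12.
a1 + a2 = 26 + 35 = 61 deg
cos(61 deg) = 0.4848
sin(61 deg) = 0.8746
R1*R2 = 0.4848 + 0.8746*e12


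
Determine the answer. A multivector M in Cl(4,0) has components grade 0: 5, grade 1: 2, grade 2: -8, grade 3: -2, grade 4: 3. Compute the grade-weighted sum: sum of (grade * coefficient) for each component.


Grade-weighted sum = sum of grade_k * coefficient_k
0*5 = 0
1*2 = 2
2*(-8) = -16
3*(-2) = -6
4*3 = 12
Total = 0 + 2 + (-16) + (-6) + 12 = -8


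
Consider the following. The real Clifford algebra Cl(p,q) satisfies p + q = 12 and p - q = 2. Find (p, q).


We need p + q = 12 and p - q = 2.
Adding: 2p = 12 + 2 = 14, so p = 7.
Then q = 12 - 7 = 5.
(p, q) = (7, 5)


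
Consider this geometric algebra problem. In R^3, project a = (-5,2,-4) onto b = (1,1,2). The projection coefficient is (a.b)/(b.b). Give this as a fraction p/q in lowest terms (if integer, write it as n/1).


Projection coefficient = (a . b) / (b . b)
a . b = (-5)*1 + 2*1 + (-4)*2
= -5 + 2 + (-8) = -11
b . b = 1^2 + 1^2 + 2^2
= 1 + 1 + 4 = 6
Coefficient = -11/6
In lowest terms: -11/6


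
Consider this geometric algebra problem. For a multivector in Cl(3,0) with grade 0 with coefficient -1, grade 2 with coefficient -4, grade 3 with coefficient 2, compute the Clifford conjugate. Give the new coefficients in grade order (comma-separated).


Clifford conjugate sign for grade k: (-1)^(k(k+1)/2)
Grade 0: (-1)^(0*1/2) = (-1)^0 = 1, coeff -1 -> -1
Grade 2: (-1)^(2*3/2) = (-1)^3 = -1, coeff -4 -> 4
Grade 3: (-1)^(3*4/2) = (-1)^6 = 1, coeff 2 -> 2
Conjugated coefficients: -1, 4, 2


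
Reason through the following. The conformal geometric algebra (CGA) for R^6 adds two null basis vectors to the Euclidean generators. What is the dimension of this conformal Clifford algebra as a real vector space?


The conformal model of R^6 uses Cl(7,1): the 6 Euclidean generators plus two extra orthogonal generators e+ (e+^2 = +1) and e- (e-^2 = -1), from which the null vectors e0, einf are built.
Number of generators m = 6 + 2 = 8.
dim Cl(p,q) = 2^m = 2^8 = 256


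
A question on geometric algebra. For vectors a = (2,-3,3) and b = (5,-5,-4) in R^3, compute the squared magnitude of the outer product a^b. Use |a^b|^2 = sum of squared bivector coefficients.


a wedge b = (a1*b2 - a2*b1)*e12 + (a1*b3 - a3*b1)*e13 + (a2*b3 - a3*b2)*e23
e12 coeff: 2*(-5) - (-3)*5 = -10 - (-15) = 5
e13 coeff: 2*(-4) - 3*5 = -8 - 15 = -23
e23 coeff: (-3)*(-4) - 3*(-5) = 12 - (-15) = 27
|a wedge b|^2 = 5^2 + (-23)^2 + 27^2
= 25 + 529 + 729
= 1283


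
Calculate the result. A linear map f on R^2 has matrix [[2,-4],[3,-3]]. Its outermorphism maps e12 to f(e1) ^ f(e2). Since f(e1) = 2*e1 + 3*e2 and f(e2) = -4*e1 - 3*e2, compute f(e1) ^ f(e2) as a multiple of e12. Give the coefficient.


The outermorphism of a linear map f sends e1^e2 to f(e1)^f(e2).
f(e1) = 2*e1 + 3*e2
f(e2) = -4*e1 - 3*e2
f(e1) ^ f(e2) = (2*e1 + 3*e2) ^ (-4*e1 - 3*e2)
= 2*(-3)*e12 + 3*(-4)*e21
= (-6 - (-12))*e12
= 6*e12
Coefficient = 6


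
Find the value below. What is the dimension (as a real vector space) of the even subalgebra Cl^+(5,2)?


Even subalgebra dimension = 2^(n-1)
n = 5 + 2 = 7
2^(7 - 1) = 2^6 = 64
Verification: sum of C(7,k) for even k = 1 + 21 + 35 + 7 = 64
Result = 64


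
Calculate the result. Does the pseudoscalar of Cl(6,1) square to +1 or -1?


The pseudoscalar I = e1...e_n (product of all n generators) of Cl(p,q) satisfies I^2 = (-1)^(q + n(n-1)/2).
p = 6, q = 1, n = p + q = 7
n(n-1)/2 = 7 * 6 / 2 = 21
Exponent = q + n(n-1)/2 = 1 + 21 = 22
I^2 = (-1)^22 = +1


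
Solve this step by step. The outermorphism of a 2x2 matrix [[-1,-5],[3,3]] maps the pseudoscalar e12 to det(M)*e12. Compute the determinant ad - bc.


The outermorphism of a linear map f sends e1^e2 to f(e1)^f(e2).
f(e1) = -1*e1 + 3*e2
f(e2) = -5*e1 + 3*e2
f(e1) ^ f(e2) = (-1*e1 + 3*e2) ^ (-5*e1 + 3*e2)
= (-1)*3*e12 + 3*(-5)*e21
= (-3 - (-15))*e12
= 12*e12
Coefficient = 12


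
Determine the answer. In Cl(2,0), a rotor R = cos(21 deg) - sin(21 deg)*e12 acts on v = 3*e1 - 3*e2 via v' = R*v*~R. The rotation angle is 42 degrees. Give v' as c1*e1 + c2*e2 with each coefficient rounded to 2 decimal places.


Rotor R = cos(21deg) - sin(21deg)*e12
Rotation angle theta = 2 * 21 = 42 degrees
v' = R*v*~R rotates v by theta.
cos(42deg) = 0.7431, sin(42deg) = 0.6691
v'_1 = 3*cos(42deg) - (-3)*sin(42deg)
= 3*0.7431 - (-3)*0.6691
= 4.24
v'_2 = 3*sin(42deg) + (-3)*cos(42deg)
= 3*0.6691 + (-3)*0.7431
= -0.22
v' = 4.24*e1 - 0.22*e2


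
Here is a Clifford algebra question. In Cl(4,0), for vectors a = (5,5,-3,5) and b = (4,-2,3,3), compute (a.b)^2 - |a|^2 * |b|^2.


a . b = 5*4 + 5*(-2) + (-3)*3 + 5*3
= 20 + (-10) + (-9) + 15 = 16
|a|^2 = 5^2 + 5^2 + (-3)^2 + 5^2 = 84
|b|^2 = 4^2 + (-2)^2 + 3^2 + 3^2 = 38
(a.b)^2 = 16^2 = 256
|a|^2 * |b|^2 = 84 * 38 = 3192
Result = 256 - 3192 = -2936


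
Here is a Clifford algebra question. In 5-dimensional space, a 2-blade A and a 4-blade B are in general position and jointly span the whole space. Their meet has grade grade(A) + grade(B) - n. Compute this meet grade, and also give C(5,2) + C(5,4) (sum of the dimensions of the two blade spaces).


Meet grade = grade(A) + grade(B) - n
= 2 + 4 - 5 = 1
C(5,2) = 10
C(5,4) = 5
dim_A + dim_B = 10 + 5 = 15


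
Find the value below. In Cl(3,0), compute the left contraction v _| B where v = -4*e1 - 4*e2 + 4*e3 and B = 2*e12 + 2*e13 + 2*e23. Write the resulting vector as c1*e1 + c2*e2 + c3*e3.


Left contraction v _| B = <vB>_1 (grade-1 part of the geometric product vB).
Using e1_|e12 = e2, e2_|e12 = -e1, e1_|e13 = e3, e3_|e13 = -e1, e2_|e23 = e3, e3_|e23 = -e2:
e1 coeff: -v2*b12 - v3*b13 = -(-4)*(2) - (4)*(2) = 0
e2 coeff: v1*b12 - v3*b23 = (-4)*(2) - (4)*(2) = -16
e3 coeff: v1*b13 + v2*b23 = (-4)*(2) + (-4)*(2) = -16
v _| B = 0*e1 - 16*e2 - 16*e3


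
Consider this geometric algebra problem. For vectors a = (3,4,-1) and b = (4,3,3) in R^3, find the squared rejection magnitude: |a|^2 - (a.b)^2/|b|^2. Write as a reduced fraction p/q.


|a|^2 = 3^2 + 4^2 + (-1)^2 = 26
|b|^2 = 4^2 + 3^2 + 3^2 = 34
a . b = 3*4 + 4*3 + (-1)*3 = 21
(a.b)^2 = 21^2 = 441
|rej|^2 = 26 - 441/34
= (884 - 441)/34
= 443/34
In lowest terms: 443/34


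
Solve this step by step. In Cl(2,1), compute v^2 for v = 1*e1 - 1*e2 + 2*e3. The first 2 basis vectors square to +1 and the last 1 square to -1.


v^2 = sum of c_i^2 * e_i^2
Positive signature terms (e_i^2 = +1): 1^2 + (-1)^2 = 2
Negative signature terms (e_j^2 = -1): 2^2 = 4
v^2 = 2 - 4 = -2


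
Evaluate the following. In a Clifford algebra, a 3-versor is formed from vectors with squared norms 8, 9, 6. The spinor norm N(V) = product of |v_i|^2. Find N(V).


Spinor norm N(V) = |v1|^2 * |v2|^2 * ... * |v3|^2
= 8 * 9 * 6
Running product: 8, 72, 432
N(V) = 432


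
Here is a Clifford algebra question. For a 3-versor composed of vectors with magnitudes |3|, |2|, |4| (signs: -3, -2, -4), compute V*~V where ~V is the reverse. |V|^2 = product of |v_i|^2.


Each vector v_i has |v_i|^2 = s_i^2
Squared scales: (-3)^2 = 9, (-2)^2 = 4, (-4)^2 = 16
|V|^2 = 9 * 4 * 16
= 576


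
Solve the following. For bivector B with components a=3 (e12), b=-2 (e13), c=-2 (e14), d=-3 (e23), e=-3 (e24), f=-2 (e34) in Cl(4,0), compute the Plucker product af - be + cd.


Plucker relation: af - be + cd
a*f = 3*(-2) = -6
b*e = (-2)*(-3) = 6
c*d = (-2)*(-3) = 6
af - be + cd = -6 - 6 + 6
= -6


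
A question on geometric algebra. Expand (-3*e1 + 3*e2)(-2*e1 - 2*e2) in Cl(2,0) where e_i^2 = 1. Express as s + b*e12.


Expand: (-3*e1 + 3*e2)(-2*e1 - 2*e2)
= (-3)*(-2)*e1e1 + (-3)*(-2)*e1e2 + 3*(-2)*e2e1 + 3*(-2)*e2e2
Using e1^2 = e2^2 = 1, e2e1 = -e1e2:
Scalar part s = (-3)*(-2) + 3*(-2) = 6 + (-6) = 0
Bivector part b = (-3)*(-2) - 3*(-2) = 6 - (-6) = 12
uv = 0 + 12*e12


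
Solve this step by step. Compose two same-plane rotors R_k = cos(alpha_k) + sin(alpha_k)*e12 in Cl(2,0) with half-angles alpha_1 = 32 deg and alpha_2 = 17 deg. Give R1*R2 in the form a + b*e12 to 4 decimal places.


Same-plane rotors commute and their half-angles add:
R1*R2 = cos(a1 + a2) + sin(a1 + a2)*e12.
a1 + a2 = 32 + 17 = 49 deg
cos(49 deg) = 0.6561
sin(49 deg) = 0.7547
R1*R2 = 0.6561 + 0.7547*e12


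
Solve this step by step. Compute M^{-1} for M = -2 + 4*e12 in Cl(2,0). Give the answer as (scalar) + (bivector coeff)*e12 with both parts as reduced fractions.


M = -2 + 4*e12, where e12^2 = -1.
Since M commutes with its reverse ~M = a - b*e12, M * ~M = a^2 - b^2*e12^2 = a^2 + b^2.
So M^{-1} = ~M / (a^2 + b^2) = (a - b*e12)/(a^2 + b^2).
a^2 + b^2 = 4 + 16 = 20
Scalar part = -2/20 = -1/10
Bivector coeff = -4/20 = -1/5
M^{-1} = -1/10 - 1/5*e12


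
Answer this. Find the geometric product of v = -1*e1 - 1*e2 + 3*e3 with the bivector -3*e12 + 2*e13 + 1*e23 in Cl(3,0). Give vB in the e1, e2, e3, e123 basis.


vB has grade-1 (vector) and grade-3 (trivector) parts: vB = (v _| B) + (v ^ B).
Vector part <vB>_1:
  e1: -v2*b12 - v3*b13 = -(-1)*(-3) - (3)*(2) = -9
  e2: v1*b12 - v3*b23 = (-1)*(-3) - (3)*(1) = 0
  e3: v1*b13 + v2*b23 = (-1)*(2) + (-1)*(1) = -3
Trivector part <vB>_3:
  e123: v1*b23 - v2*b13 + v3*b12 = (-1)*(1) - (-1)*(2) + (3)*(-3) = -8
vB = -9*e1 + 0*e2 - 3*e3 - 8*e123


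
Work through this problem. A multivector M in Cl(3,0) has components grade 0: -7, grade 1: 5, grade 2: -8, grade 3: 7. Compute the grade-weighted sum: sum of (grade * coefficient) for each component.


Grade-weighted sum = sum of grade_k * coefficient_k
0*(-7) = 0
1*5 = 5
2*(-8) = -16
3*7 = 21
Total = 0 + 5 + (-16) + 21 = 10


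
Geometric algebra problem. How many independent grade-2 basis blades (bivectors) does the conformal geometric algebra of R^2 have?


The conformal model of R^2 uses Cl(3,1) with m = 2 + 2 = 4 generators.
Number of grade-2 blades = C(m, 2) = C(4, 2)
= 4*3/2 = 6


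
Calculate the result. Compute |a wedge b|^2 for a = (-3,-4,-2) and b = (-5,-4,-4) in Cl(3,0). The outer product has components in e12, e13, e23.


a wedge b = (a1*b2 - a2*b1)*e12 + (a1*b3 - a3*b1)*e13 + (a2*b3 - a3*b2)*e23
e12 coeff: (-3)*(-4) - (-4)*(-5) = 12 - 20 = -8
e13 coeff: (-3)*(-4) - (-2)*(-5) = 12 - 10 = 2
e23 coeff: (-4)*(-4) - (-2)*(-4) = 16 - 8 = 8
|a wedge b|^2 = (-8)^2 + 2^2 + 8^2
= 64 + 4 + 64
= 132


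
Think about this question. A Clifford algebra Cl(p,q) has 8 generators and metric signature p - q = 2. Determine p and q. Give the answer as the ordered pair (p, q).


We need p + q = 8 and p - q = 2.
Adding: 2p = 8 + 2 = 10, so p = 5.
Then q = 8 - 5 = 3.
(p, q) = (5, 3)


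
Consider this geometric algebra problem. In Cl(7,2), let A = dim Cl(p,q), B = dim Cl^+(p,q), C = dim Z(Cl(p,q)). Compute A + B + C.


n = 7 + 2 = 9
Total dim = 2^9 = 512
Even subalgebra dim = 2^8 = 256
n is odd, so center dim = 2
Sum = 512 + 256 + 2 = 770


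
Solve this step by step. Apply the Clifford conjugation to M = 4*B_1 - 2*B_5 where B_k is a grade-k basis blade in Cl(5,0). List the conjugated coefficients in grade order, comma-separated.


Clifford conjugate sign for grade k: (-1)^(k(k+1)/2)
Grade 1: (-1)^(1*2/2) = (-1)^1 = -1, coeff 4 -> -4
Grade 5: (-1)^(5*6/2) = (-1)^15 = -1, coeff -2 -> 2
Conjugated coefficients: -4, 2


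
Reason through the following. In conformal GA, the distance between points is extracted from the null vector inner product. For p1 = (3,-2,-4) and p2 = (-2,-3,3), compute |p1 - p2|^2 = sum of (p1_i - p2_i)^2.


p1 - p2 = (5, 1, -7)
|p1 - p2|^2 = 5^2 + 1^2 + (-7)^2
= 25 + 1 + 49
= 75


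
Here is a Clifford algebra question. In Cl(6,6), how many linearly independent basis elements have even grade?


Even subalgebra dimension = 2^(n-1)
n = 6 + 6 = 12
2^(12 - 1) = 2^11 = 2048
Verification: sum of C(12,k) for even k = 1 + 66 + 495 + 924 + 495 + 66 + 1 = 2048
Result = 2048


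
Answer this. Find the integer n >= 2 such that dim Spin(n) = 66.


dim Spin(n) = dim so(n) = n(n-1)/2.
Solve n(n-1)/2 = 66, i.e. n^2 - n - 132 = 0.
Discriminant = 1 + 8*66 = 529
n = (1 + sqrt(529))/2 = (1 + 23)/2 = 12


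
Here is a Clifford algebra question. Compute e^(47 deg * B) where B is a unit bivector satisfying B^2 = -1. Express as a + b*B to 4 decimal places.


For a unit bivector B with B^2 = -1, the exponential series gives
e^(theta*B) = cos(theta) + sin(theta)*B (the GA analogue of Euler's formula).
theta = 47 degrees = 0.820305 rad
cos(47 deg) = 0.6820
sin(47 deg) = 0.7314
exp(theta*B) = 0.6820 + 0.7314*B


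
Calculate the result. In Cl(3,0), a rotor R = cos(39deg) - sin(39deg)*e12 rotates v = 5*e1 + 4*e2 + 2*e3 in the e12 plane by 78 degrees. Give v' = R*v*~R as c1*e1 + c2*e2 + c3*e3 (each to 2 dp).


Rotor R = cos(39deg) - sin(39deg)*e12
Rotation angle theta = 2 * 39 = 78 degrees in the e12 plane (e1 -> e2).
The component perpendicular to the plane (e3) is invariant: v'_3 = v3 = 2.00
cos(78deg) = 0.2079, sin(78deg) = 0.9781
v'_1 = v1*cos(theta) - v2*sin(theta) = 5*0.2079 - 4*0.9781 = -2.87
v'_2 = v1*sin(theta) + v2*cos(theta) = 5*0.9781 + 4*0.2079 = 5.72
v' = -2.87*e1 + 5.72*e2 + 2.00*e3


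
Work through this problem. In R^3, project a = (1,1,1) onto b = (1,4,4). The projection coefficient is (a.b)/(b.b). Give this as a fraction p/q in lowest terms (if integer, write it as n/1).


Projection coefficient = (a . b) / (b . b)
a . b = 1*1 + 1*4 + 1*4
= 1 + 4 + 4 = 9
b . b = 1^2 + 4^2 + 4^2
= 1 + 16 + 16 = 33
Coefficient = 9/33
In lowest terms: 3/11


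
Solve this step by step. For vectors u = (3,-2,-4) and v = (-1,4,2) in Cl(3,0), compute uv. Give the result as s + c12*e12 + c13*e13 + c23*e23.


In Cl(3,0): e_i^2 = 1, e_ie_j = -e_je_i for i != j.
Scalar part = u . v = 3*(-1) + (-2)*4 + (-4)*2
= -3 + (-8) + (-8) = -19
e12 coeff = 3*4 - (-2)*(-1) = 12 - 2 = 10
e13 coeff = 3*2 - (-4)*(-1) = 6 - 4 = 2
e23 coeff = (-2)*2 - (-4)*4 = -4 - (-16) = 12
uv = -19 + 10*e12 + 2*e13 + 12*e23


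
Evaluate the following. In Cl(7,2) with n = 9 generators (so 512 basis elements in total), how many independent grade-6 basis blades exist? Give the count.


Number of grade-k basis blades in Cl(p,q) with n = p + q is C(n, k).
n = 7 + 2 = 9
C(9, 6) = 9! / (6! * 3!)
= 362880 / (720 * 6)
= 84


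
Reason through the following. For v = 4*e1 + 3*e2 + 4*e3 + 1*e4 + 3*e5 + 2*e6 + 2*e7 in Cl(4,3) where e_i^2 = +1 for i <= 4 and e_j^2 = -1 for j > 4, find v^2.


v^2 = sum of c_i^2 * e_i^2
Positive signature terms (e_i^2 = +1): 4^2 + 3^2 + 4^2 + 1^2 = 42
Negative signature terms (e_j^2 = -1): 3^2 + 2^2 + 2^2 = 17
v^2 = 42 - 17 = 25


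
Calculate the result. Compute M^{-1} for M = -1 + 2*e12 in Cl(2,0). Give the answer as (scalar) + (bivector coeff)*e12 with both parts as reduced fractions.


M = -1 + 2*e12, where e12^2 = -1.
Since M commutes with its reverse ~M = a - b*e12, M * ~M = a^2 - b^2*e12^2 = a^2 + b^2.
So M^{-1} = ~M / (a^2 + b^2) = (a - b*e12)/(a^2 + b^2).
a^2 + b^2 = 1 + 4 = 5
Scalar part = -1/5 = -1/5
Bivector coeff = -2/5 = -2/5
M^{-1} = -1/5 - 2/5*e12


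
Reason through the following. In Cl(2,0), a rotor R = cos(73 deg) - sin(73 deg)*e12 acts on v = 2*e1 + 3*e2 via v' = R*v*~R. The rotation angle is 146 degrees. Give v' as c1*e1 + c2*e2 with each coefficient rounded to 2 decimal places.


Rotor R = cos(73deg) - sin(73deg)*e12
Rotation angle theta = 2 * 73 = 146 degrees
v' = R*v*~R rotates v by theta.
cos(146deg) = -0.8290, sin(146deg) = 0.5592
v'_1 = 2*cos(146deg) - 3*sin(146deg)
= 2*(-0.8290) - 3*0.5592
= -3.34
v'_2 = 2*sin(146deg) + 3*cos(146deg)
= 2*0.5592 + 3*(-0.8290)
= -1.37
v' = -3.34*e1 - 1.37*e2


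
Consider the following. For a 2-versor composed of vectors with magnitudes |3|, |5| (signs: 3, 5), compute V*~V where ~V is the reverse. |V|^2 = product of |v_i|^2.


Each vector v_i has |v_i|^2 = s_i^2
Squared scales: 3^2 = 9, 5^2 = 25
|V|^2 = 9 * 25
= 225


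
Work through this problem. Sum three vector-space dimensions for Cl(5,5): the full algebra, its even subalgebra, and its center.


n = 5 + 5 = 10
Total dim = 2^10 = 1024
Even subalgebra dim = 2^9 = 512
n is even, so center dim = 1
Sum = 1024 + 512 + 1 = 1537


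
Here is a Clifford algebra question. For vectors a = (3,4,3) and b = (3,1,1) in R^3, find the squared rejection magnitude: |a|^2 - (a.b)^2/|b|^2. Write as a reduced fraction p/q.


|a|^2 = 3^2 + 4^2 + 3^2 = 34
|b|^2 = 3^2 + 1^2 + 1^2 = 11
a . b = 3*3 + 4*1 + 3*1 = 16
(a.b)^2 = 16^2 = 256
|rej|^2 = 34 - 256/11
= (374 - 256)/11
= 118/11
In lowest terms: 118/11


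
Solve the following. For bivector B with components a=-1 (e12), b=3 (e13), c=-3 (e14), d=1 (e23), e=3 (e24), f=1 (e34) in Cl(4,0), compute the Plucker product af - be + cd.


Plucker relation: af - be + cd
a*f = (-1)*1 = -1
b*e = 3*3 = 9
c*d = (-3)*1 = -3
af - be + cd = -1 - 9 + (-3)
= -13


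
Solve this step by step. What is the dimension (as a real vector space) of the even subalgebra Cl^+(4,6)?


Even subalgebra dimension = 2^(n-1)
n = 4 + 6 = 10
2^(10 - 1) = 2^9 = 512
Verification: sum of C(10,k) for even k = 1 + 45 + 210 + 210 + 45 + 1 = 512
Result = 512


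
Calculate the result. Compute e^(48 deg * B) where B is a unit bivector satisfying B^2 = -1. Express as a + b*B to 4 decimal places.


For a unit bivector B with B^2 = -1, the exponential series gives
e^(theta*B) = cos(theta) + sin(theta)*B (the GA analogue of Euler's formula).
theta = 48 degrees = 0.837758 rad
cos(48 deg) = 0.6691
sin(48 deg) = 0.7431
exp(theta*B) = 0.6691 + 0.7431*B


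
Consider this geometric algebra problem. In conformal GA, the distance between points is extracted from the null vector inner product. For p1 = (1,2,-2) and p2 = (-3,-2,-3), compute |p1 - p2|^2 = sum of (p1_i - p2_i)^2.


p1 - p2 = (4, 4, 1)
|p1 - p2|^2 = 4^2 + 4^2 + 1^2
= 16 + 16 + 1
= 33


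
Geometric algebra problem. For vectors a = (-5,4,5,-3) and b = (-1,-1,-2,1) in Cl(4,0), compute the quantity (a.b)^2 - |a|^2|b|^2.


a . b = (-5)*(-1) + 4*(-1) + 5*(-2) + (-3)*1
= 5 + (-4) + (-10) + (-3) = -12
|a|^2 = (-5)^2 + 4^2 + 5^2 + (-3)^2 = 75
|b|^2 = (-1)^2 + (-1)^2 + (-2)^2 + 1^2 = 7
(a.b)^2 = (-12)^2 = 144
|a|^2 * |b|^2 = 75 * 7 = 525
Result = 144 - 525 = -381


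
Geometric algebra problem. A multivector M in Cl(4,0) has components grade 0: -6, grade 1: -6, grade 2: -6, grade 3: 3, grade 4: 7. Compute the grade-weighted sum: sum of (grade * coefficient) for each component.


Grade-weighted sum = sum of grade_k * coefficient_k
0*(-6) = 0
1*(-6) = -6
2*(-6) = -12
3*3 = 9
4*7 = 28
Total = 0 + (-6) + (-12) + 9 + 28 = 19


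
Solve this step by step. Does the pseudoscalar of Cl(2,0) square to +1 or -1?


The pseudoscalar I = e1...e_n (product of all n generators) of Cl(p,q) satisfies I^2 = (-1)^(q + n(n-1)/2).
p = 2, q = 0, n = p + q = 2
n(n-1)/2 = 2 * 1 / 2 = 1
Exponent = q + n(n-1)/2 = 0 + 1 = 1
I^2 = (-1)^1 = -1


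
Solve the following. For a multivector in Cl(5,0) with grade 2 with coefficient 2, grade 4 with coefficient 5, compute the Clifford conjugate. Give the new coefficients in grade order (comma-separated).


Clifford conjugate sign for grade k: (-1)^(k(k+1)/2)
Grade 2: (-1)^(2*3/2) = (-1)^3 = -1, coeff 2 -> -2
Grade 4: (-1)^(4*5/2) = (-1)^10 = 1, coeff 5 -> 5
Conjugated coefficients: -2, 5


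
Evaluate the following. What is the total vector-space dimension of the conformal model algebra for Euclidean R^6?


The conformal model of R^6 uses Cl(7,1): the 6 Euclidean generators plus two extra orthogonal generators e+ (e+^2 = +1) and e- (e-^2 = -1), from which the null vectors e0, einf are built.
Number of generators m = 6 + 2 = 8.
dim Cl(p,q) = 2^m = 2^8 = 256


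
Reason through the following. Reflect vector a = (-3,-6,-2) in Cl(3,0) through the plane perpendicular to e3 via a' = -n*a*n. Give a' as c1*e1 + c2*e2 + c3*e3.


Reflection formula: a' = -n*a*n, with n = e3 (unit vector, n^2 = 1).
For reflection through hyperplane perp to e3:
The component along e3 flips sign, others stay.
a = (-3, -6, -2)
a' = (-3, -6, 2)
a' = -3*e1 - 6*e2 + 2*e3


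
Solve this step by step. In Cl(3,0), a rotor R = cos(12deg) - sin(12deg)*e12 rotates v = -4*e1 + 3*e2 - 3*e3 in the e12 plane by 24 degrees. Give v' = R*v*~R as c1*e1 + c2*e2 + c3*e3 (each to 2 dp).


Rotor R = cos(12deg) - sin(12deg)*e12
Rotation angle theta = 2 * 12 = 24 degrees in the e12 plane (e1 -> e2).
The component perpendicular to the plane (e3) is invariant: v'_3 = v3 = -3.00
cos(24deg) = 0.9135, sin(24deg) = 0.4067
v'_1 = v1*cos(theta) - v2*sin(theta) = -4*0.9135 - 3*0.4067 = -4.87
v'_2 = v1*sin(theta) + v2*cos(theta) = -4*0.4067 + 3*0.9135 = 1.11
v' = -4.87*e1 + 1.11*e2 - 3.00*e3


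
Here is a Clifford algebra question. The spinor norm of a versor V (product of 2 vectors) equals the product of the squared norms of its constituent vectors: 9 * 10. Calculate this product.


Spinor norm N(V) = |v1|^2 * |v2|^2 * ... * |v2|^2
= 9 * 10
Running product: 9, 90
N(V) = 90


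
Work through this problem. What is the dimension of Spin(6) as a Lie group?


Spin(n) double-covers SO(n); both have Lie algebra so(n) of dimension n(n-1)/2.
n = 6
n(n-1) = 6 * 5 = 30
dim Spin(6) = 30/2 = 15


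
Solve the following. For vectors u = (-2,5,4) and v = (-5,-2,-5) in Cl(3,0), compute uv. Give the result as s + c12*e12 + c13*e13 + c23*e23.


In Cl(3,0): e_i^2 = 1, e_ie_j = -e_je_i for i != j.
Scalar part = u . v = (-2)*(-5) + 5*(-2) + 4*(-5)
= 10 + (-10) + (-20) = -20
e12 coeff = (-2)*(-2) - 5*(-5) = 4 - (-25) = 29
e13 coeff = (-2)*(-5) - 4*(-5) = 10 - (-20) = 30
e23 coeff = 5*(-5) - 4*(-2) = -25 - (-8) = -17
uv = -20 + 29*e12 + 30*e13 - 17*e23


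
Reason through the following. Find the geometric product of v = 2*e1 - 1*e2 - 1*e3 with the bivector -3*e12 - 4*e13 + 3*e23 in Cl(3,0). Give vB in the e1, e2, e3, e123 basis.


vB has grade-1 (vector) and grade-3 (trivector) parts: vB = (v _| B) + (v ^ B).
Vector part <vB>_1:
  e1: -v2*b12 - v3*b13 = -(-1)*(-3) - (-1)*(-4) = -7
  e2: v1*b12 - v3*b23 = (2)*(-3) - (-1)*(3) = -3
  e3: v1*b13 + v2*b23 = (2)*(-4) + (-1)*(3) = -11
Trivector part <vB>_3:
  e123: v1*b23 - v2*b13 + v3*b12 = (2)*(3) - (-1)*(-4) + (-1)*(-3) = 5
vB = -7*e1 - 3*e2 - 11*e3 + 5*e123


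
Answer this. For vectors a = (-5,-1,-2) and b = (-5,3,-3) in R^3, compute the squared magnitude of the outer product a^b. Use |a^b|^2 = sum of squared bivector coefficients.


a wedge b = (a1*b2 - a2*b1)*e12 + (a1*b3 - a3*b1)*e13 + (a2*b3 - a3*b2)*e23
e12 coeff: (-5)*3 - (-1)*(-5) = -15 - 5 = -20
e13 coeff: (-5)*(-3) - (-2)*(-5) = 15 - 10 = 5
e23 coeff: (-1)*(-3) - (-2)*3 = 3 - (-6) = 9
|a wedge b|^2 = (-20)^2 + 5^2 + 9^2
= 400 + 25 + 81
= 506


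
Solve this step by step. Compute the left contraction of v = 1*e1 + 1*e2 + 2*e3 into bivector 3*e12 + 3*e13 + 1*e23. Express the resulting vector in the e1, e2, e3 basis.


Left contraction v _| B = <vB>_1 (grade-1 part of the geometric product vB).
Using e1_|e12 = e2, e2_|e12 = -e1, e1_|e13 = e3, e3_|e13 = -e1, e2_|e23 = e3, e3_|e23 = -e2:
e1 coeff: -v2*b12 - v3*b13 = -(1)*(3) - (2)*(3) = -9
e2 coeff: v1*b12 - v3*b23 = (1)*(3) - (2)*(1) = 1
e3 coeff: v1*b13 + v2*b23 = (1)*(3) + (1)*(1) = 4
v _| B = -9*e1 + 1*e2 + 4*e3


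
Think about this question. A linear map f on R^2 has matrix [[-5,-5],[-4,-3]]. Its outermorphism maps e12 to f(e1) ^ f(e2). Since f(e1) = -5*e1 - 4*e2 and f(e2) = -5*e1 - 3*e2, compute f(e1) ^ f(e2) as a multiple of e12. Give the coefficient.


The outermorphism of a linear map f sends e1^e2 to f(e1)^f(e2).
f(e1) = -5*e1 - 4*e2
f(e2) = -5*e1 - 3*e2
f(e1) ^ f(e2) = (-5*e1 - 4*e2) ^ (-5*e1 - 3*e2)
= (-5)*(-3)*e12 + (-4)*(-5)*e21
= (15 - 20)*e12
= -5*e12
Coefficient = -5


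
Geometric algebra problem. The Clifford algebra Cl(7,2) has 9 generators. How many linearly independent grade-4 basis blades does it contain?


Number of grade-k basis blades in Cl(p,q) with n = p + q is C(n, k).
n = 7 + 2 = 9
C(9, 4) = 9! / (4! * 5!)
= 362880 / (24 * 120)
= 126


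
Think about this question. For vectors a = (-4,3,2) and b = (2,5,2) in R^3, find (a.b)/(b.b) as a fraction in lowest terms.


Projection coefficient = (a . b) / (b . b)
a . b = (-4)*2 + 3*5 + 2*2
= -8 + 15 + 4 = 11
b . b = 2^2 + 5^2 + 2^2
= 4 + 25 + 4 = 33
Coefficient = 11/33
In lowest terms: 1/3


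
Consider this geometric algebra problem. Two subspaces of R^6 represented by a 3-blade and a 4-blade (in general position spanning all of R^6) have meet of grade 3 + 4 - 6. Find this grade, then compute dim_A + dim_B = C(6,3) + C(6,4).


Meet grade = grade(A) + grade(B) - n
= 3 + 4 - 6 = 1
C(6,3) = 20
C(6,4) = 15
dim_A + dim_B = 20 + 15 = 35


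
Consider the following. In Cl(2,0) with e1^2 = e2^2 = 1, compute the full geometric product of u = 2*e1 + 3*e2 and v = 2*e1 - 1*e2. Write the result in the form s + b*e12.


Expand: (2*e1 + 3*e2)(2*e1 - 1*e2)
= 2*2*e1e1 + 2*(-1)*e1e2 + 3*2*e2e1 + 3*(-1)*e2e2
Using e1^2 = e2^2 = 1, e2e1 = -e1e2:
Scalar part s = 2*2 + 3*(-1) = 4 + (-3) = 1
Bivector part b = 2*(-1) - 3*2 = -2 - 6 = -8
uv = 1 - 8*e12


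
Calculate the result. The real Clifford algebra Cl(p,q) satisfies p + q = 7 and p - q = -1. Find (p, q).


We need p + q = 7 and p - q = -1.
Adding: 2p = 7 + (-1) = 6, so p = 3.
Then q = 7 - 3 = 4.
(p, q) = (3, 4)


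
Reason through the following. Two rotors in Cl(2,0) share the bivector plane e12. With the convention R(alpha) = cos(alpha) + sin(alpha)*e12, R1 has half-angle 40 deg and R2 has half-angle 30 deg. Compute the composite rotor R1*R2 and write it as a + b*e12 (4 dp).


Same-plane rotors commute and their half-angles add:
R1*R2 = cos(a1 + a2) + sin(a1 + a2)*e12.
a1 + a2 = 40 + 30 = 70 deg
cos(70 deg) = 0.3420
sin(70 deg) = 0.9397
R1*R2 = 0.3420 + 0.9397*e12


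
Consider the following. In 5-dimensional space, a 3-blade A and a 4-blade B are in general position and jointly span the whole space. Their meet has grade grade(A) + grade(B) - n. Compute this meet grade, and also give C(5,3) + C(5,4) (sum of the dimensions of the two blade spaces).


Meet grade = grade(A) + grade(B) - n
= 3 + 4 - 5 = 2
C(5,3) = 10
C(5,4) = 5
dim_A + dim_B = 10 + 5 = 15


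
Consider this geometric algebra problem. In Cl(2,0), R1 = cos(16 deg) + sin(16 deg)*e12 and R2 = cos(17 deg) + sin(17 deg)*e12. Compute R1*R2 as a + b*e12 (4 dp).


Same-plane rotors commute and their half-angles add:
R1*R2 = cos(a1 + a2) + sin(a1 + a2)*e12.
a1 + a2 = 16 + 17 = 33 deg
cos(33 deg) = 0.8387
sin(33 deg) = 0.5446
R1*R2 = 0.8387 + 0.5446*e12


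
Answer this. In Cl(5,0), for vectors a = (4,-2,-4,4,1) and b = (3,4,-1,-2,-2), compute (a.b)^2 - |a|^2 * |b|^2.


a . b = 4*3 + (-2)*4 + (-4)*(-1) + 4*(-2) + 1*(-2)
= 12 + (-8) + 4 + (-8) + (-2) = -2
|a|^2 = 4^2 + (-2)^2 + (-4)^2 + 4^2 + 1^2 = 53
|b|^2 = 3^2 + 4^2 + (-1)^2 + (-2)^2 + (-2)^2 = 34
(a.b)^2 = (-2)^2 = 4
|a|^2 * |b|^2 = 53 * 34 = 1802
Result = 4 - 1802 = -1798


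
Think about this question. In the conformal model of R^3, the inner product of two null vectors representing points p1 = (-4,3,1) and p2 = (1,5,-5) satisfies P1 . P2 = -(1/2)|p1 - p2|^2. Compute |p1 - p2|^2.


p1 - p2 = (-5, -2, 6)
|p1 - p2|^2 = (-5)^2 + (-2)^2 + 6^2
= 25 + 4 + 36
= 65


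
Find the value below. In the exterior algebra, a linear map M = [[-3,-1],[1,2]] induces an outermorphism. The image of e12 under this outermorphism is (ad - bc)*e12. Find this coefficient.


The outermorphism of a linear map f sends e1^e2 to f(e1)^f(e2).
f(e1) = -3*e1 + 1*e2
f(e2) = -1*e1 + 2*e2
f(e1) ^ f(e2) = (-3*e1 + 1*e2) ^ (-1*e1 + 2*e2)
= (-3)*2*e12 + 1*(-1)*e21
= (-6 - (-1))*e12
= -5*e12
Coefficient = -5


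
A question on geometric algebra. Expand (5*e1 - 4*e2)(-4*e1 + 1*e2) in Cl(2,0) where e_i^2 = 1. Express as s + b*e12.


Expand: (5*e1 - 4*e2)(-4*e1 + 1*e2)
= 5*(-4)*e1e1 + 5*1*e1e2 + (-4)*(-4)*e2e1 + (-4)*1*e2e2
Using e1^2 = e2^2 = 1, e2e1 = -e1e2:
Scalar part s = 5*(-4) + (-4)*1 = -20 + (-4) = -24
Bivector part b = 5*1 - (-4)*(-4) = 5 - 16 = -11
uv = -24 - 11*e12


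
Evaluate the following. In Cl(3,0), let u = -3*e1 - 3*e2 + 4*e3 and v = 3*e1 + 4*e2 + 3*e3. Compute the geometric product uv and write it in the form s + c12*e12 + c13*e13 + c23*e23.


In Cl(3,0): e_i^2 = 1, e_ie_j = -e_je_i for i != j.
Scalar part = u . v = (-3)*3 + (-3)*4 + 4*3
= -9 + (-12) + 12 = -9
e12 coeff = (-3)*4 - (-3)*3 = -12 - (-9) = -3
e13 coeff = (-3)*3 - 4*3 = -9 - 12 = -21
e23 coeff = (-3)*3 - 4*4 = -9 - 16 = -25
uv = -9 - 3*e12 - 21*e13 - 25*e23


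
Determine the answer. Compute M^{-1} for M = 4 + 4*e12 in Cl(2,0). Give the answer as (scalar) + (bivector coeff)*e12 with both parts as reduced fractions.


M = 4 + 4*e12, where e12^2 = -1.
Since M commutes with its reverse ~M = a - b*e12, M * ~M = a^2 - b^2*e12^2 = a^2 + b^2.
So M^{-1} = ~M / (a^2 + b^2) = (a - b*e12)/(a^2 + b^2).
a^2 + b^2 = 16 + 16 = 32
Scalar part = 4/32 = 1/8
Bivector coeff = -4/32 = -1/8
M^{-1} = 1/8 - 1/8*e12


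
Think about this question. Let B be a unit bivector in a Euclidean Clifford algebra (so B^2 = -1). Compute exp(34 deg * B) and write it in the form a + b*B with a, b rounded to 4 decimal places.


For a unit bivector B with B^2 = -1, the exponential series gives
e^(theta*B) = cos(theta) + sin(theta)*B (the GA analogue of Euler's formula).
theta = 34 degrees = 0.593412 rad
cos(34 deg) = 0.8290
sin(34 deg) = 0.5592
exp(theta*B) = 0.8290 + 0.5592*B


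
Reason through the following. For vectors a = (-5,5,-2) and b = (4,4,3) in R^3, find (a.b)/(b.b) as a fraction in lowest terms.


Projection coefficient = (a . b) / (b . b)
a . b = (-5)*4 + 5*4 + (-2)*3
= -20 + 20 + (-6) = -6
b . b = 4^2 + 4^2 + 3^2
= 16 + 16 + 9 = 41
Coefficient = -6/41
In lowest terms: -6/41


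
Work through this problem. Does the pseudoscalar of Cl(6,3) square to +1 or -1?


The pseudoscalar I = e1...e_n (product of all n generators) of Cl(p,q) satisfies I^2 = (-1)^(q + n(n-1)/2).
p = 6, q = 3, n = p + q = 9
n(n-1)/2 = 9 * 8 / 2 = 36
Exponent = q + n(n-1)/2 = 3 + 36 = 39
I^2 = (-1)^39 = -1


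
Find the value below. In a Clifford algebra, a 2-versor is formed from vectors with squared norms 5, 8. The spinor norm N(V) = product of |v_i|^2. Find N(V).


Spinor norm N(V) = |v1|^2 * |v2|^2 * ... * |v2|^2
= 5 * 8
Running product: 5, 40
N(V) = 40


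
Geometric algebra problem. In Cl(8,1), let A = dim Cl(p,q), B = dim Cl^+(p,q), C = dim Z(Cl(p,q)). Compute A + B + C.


n = 8 + 1 = 9
Total dim = 2^9 = 512
Even subalgebra dim = 2^8 = 256
n is odd, so center dim = 2
Sum = 512 + 256 + 2 = 770


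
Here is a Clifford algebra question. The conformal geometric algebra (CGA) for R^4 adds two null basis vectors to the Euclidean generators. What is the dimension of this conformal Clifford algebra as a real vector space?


The conformal model of R^4 uses Cl(5,1): the 4 Euclidean generators plus two extra orthogonal generators e+ (e+^2 = +1) and e- (e-^2 = -1), from which the null vectors e0, einf are built.
Number of generators m = 4 + 2 = 6.
dim Cl(p,q) = 2^m = 2^6 = 64


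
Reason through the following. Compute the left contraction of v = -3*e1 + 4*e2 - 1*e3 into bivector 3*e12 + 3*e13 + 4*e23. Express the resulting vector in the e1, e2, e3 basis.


Left contraction v _| B = <vB>_1 (grade-1 part of the geometric product vB).
Using e1_|e12 = e2, e2_|e12 = -e1, e1_|e13 = e3, e3_|e13 = -e1, e2_|e23 = e3, e3_|e23 = -e2:
e1 coeff: -v2*b12 - v3*b13 = -(4)*(3) - (-1)*(3) = -9
e2 coeff: v1*b12 - v3*b23 = (-3)*(3) - (-1)*(4) = -5
e3 coeff: v1*b13 + v2*b23 = (-3)*(3) + (4)*(4) = 7
v _| B = -9*e1 - 5*e2 + 7*e3


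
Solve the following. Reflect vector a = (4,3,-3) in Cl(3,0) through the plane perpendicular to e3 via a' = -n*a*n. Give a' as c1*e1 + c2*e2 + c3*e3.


Reflection formula: a' = -n*a*n, with n = e3 (unit vector, n^2 = 1).
For reflection through hyperplane perp to e3:
The component along e3 flips sign, others stay.
a = (4, 3, -3)
a' = (4, 3, 3)
a' = 4*e1 + 3*e2 + 3*e3


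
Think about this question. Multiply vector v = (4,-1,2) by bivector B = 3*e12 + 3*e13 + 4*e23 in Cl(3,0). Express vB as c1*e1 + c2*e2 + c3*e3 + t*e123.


vB has grade-1 (vector) and grade-3 (trivector) parts: vB = (v _| B) + (v ^ B).
Vector part <vB>_1:
  e1: -v2*b12 - v3*b13 = -(-1)*(3) - (2)*(3) = -3
  e2: v1*b12 - v3*b23 = (4)*(3) - (2)*(4) = 4
  e3: v1*b13 + v2*b23 = (4)*(3) + (-1)*(4) = 8
Trivector part <vB>_3:
  e123: v1*b23 - v2*b13 + v3*b12 = (4)*(4) - (-1)*(3) + (2)*(3) = 25
vB = -3*e1 + 4*e2 + 8*e3 + 25*e123
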